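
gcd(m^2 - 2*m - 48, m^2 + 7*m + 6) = m + 6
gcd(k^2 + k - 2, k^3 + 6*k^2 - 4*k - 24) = k + 2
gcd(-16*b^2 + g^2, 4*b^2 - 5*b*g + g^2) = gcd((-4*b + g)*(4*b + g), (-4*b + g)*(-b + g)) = 4*b - g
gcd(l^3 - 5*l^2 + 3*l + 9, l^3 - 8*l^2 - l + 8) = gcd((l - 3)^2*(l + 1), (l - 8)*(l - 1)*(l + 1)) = l + 1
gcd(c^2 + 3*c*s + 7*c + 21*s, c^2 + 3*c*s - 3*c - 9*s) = c + 3*s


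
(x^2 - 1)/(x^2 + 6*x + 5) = (x - 1)/(x + 5)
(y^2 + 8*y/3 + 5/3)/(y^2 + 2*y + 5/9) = 3*(y + 1)/(3*y + 1)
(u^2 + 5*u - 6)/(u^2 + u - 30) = (u - 1)/(u - 5)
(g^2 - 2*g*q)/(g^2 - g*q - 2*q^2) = g/(g + q)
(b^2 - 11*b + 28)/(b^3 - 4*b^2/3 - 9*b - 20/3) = 3*(b - 7)/(3*b^2 + 8*b + 5)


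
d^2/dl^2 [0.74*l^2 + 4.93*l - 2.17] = 1.48000000000000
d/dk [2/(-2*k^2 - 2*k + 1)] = 4*(2*k + 1)/(2*k^2 + 2*k - 1)^2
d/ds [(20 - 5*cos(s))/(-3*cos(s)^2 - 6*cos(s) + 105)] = 5*(cos(s)^2 - 8*cos(s) + 27)*sin(s)/(3*(cos(s)^2 + 2*cos(s) - 35)^2)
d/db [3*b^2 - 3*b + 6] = 6*b - 3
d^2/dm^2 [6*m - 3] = 0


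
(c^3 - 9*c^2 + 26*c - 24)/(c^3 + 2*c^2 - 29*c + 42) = (c - 4)/(c + 7)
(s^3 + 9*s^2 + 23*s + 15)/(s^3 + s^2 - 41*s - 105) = (s + 1)/(s - 7)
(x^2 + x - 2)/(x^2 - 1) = (x + 2)/(x + 1)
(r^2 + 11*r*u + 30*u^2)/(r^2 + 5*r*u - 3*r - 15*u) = (r + 6*u)/(r - 3)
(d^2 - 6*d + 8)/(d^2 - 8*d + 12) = (d - 4)/(d - 6)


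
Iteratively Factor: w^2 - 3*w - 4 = (w + 1)*(w - 4)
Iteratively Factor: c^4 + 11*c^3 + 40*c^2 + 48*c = (c + 4)*(c^3 + 7*c^2 + 12*c) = (c + 4)^2*(c^2 + 3*c) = (c + 3)*(c + 4)^2*(c)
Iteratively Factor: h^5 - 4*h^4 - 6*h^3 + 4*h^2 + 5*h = (h + 1)*(h^4 - 5*h^3 - h^2 + 5*h) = h*(h + 1)*(h^3 - 5*h^2 - h + 5) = h*(h - 1)*(h + 1)*(h^2 - 4*h - 5) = h*(h - 5)*(h - 1)*(h + 1)*(h + 1)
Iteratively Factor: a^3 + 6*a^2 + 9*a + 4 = (a + 1)*(a^2 + 5*a + 4) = (a + 1)^2*(a + 4)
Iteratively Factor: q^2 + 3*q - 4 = (q + 4)*(q - 1)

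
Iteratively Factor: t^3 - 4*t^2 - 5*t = (t)*(t^2 - 4*t - 5) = t*(t - 5)*(t + 1)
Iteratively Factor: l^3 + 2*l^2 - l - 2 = (l + 1)*(l^2 + l - 2) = (l + 1)*(l + 2)*(l - 1)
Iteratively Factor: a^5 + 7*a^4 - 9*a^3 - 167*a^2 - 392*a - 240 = (a + 3)*(a^4 + 4*a^3 - 21*a^2 - 104*a - 80) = (a + 3)*(a + 4)*(a^3 - 21*a - 20) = (a - 5)*(a + 3)*(a + 4)*(a^2 + 5*a + 4) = (a - 5)*(a + 1)*(a + 3)*(a + 4)*(a + 4)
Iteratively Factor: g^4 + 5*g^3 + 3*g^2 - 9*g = (g + 3)*(g^3 + 2*g^2 - 3*g) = g*(g + 3)*(g^2 + 2*g - 3) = g*(g + 3)^2*(g - 1)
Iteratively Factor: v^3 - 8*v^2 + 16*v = (v)*(v^2 - 8*v + 16) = v*(v - 4)*(v - 4)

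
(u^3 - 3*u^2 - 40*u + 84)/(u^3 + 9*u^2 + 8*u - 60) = (u - 7)/(u + 5)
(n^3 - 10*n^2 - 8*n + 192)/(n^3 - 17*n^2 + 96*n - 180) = (n^2 - 4*n - 32)/(n^2 - 11*n + 30)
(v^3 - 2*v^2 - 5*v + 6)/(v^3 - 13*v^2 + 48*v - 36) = (v^2 - v - 6)/(v^2 - 12*v + 36)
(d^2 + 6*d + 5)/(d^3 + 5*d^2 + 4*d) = (d + 5)/(d*(d + 4))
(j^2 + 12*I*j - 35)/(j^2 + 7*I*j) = (j + 5*I)/j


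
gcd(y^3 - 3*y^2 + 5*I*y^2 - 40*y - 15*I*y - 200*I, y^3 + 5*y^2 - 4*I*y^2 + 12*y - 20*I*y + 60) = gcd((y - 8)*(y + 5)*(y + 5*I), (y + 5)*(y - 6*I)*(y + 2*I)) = y + 5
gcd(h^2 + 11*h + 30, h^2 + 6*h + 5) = h + 5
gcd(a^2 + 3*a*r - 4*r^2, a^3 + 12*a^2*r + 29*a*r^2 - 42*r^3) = -a + r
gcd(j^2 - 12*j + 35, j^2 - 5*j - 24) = 1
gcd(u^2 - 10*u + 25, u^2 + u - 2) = 1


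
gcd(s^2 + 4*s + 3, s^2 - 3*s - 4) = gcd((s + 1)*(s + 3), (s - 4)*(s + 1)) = s + 1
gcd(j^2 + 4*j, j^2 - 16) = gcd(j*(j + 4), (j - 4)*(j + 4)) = j + 4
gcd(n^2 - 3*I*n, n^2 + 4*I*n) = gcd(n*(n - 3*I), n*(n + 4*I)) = n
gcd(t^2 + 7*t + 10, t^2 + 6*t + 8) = t + 2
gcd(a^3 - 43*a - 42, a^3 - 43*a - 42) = a^3 - 43*a - 42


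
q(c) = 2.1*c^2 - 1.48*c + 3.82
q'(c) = 4.2*c - 1.48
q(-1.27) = 9.09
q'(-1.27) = -6.81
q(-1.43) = 10.23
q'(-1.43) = -7.49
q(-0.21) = 4.22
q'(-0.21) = -2.36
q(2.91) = 17.30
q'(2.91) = 10.74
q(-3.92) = 41.89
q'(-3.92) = -17.94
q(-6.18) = 93.17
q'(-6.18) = -27.44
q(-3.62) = 36.70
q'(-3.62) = -16.68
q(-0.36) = 4.62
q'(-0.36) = -2.99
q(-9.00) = 187.24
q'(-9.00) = -39.28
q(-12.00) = 323.98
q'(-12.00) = -51.88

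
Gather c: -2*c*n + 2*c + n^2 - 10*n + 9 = c*(2 - 2*n) + n^2 - 10*n + 9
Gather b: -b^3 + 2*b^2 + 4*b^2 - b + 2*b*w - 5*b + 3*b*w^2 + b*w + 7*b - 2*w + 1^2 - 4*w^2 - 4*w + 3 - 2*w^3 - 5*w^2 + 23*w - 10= -b^3 + 6*b^2 + b*(3*w^2 + 3*w + 1) - 2*w^3 - 9*w^2 + 17*w - 6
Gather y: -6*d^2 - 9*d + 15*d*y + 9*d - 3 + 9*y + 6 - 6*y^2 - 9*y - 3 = -6*d^2 + 15*d*y - 6*y^2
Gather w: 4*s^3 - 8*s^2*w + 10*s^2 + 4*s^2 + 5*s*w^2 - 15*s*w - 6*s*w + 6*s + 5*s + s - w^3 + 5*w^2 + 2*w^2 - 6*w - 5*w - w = 4*s^3 + 14*s^2 + 12*s - w^3 + w^2*(5*s + 7) + w*(-8*s^2 - 21*s - 12)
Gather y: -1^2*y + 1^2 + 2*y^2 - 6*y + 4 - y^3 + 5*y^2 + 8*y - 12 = -y^3 + 7*y^2 + y - 7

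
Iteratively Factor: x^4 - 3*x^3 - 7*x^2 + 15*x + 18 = (x - 3)*(x^3 - 7*x - 6) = (x - 3)*(x + 1)*(x^2 - x - 6) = (x - 3)^2*(x + 1)*(x + 2)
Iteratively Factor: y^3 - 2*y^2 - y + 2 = (y + 1)*(y^2 - 3*y + 2) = (y - 1)*(y + 1)*(y - 2)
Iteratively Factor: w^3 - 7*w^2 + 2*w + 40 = (w - 5)*(w^2 - 2*w - 8) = (w - 5)*(w - 4)*(w + 2)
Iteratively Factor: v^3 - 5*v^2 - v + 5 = (v + 1)*(v^2 - 6*v + 5) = (v - 5)*(v + 1)*(v - 1)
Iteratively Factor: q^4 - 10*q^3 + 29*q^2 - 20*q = (q - 5)*(q^3 - 5*q^2 + 4*q) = (q - 5)*(q - 1)*(q^2 - 4*q) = q*(q - 5)*(q - 1)*(q - 4)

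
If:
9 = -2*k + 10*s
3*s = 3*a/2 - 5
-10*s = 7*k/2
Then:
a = 739/165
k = -18/11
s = 63/110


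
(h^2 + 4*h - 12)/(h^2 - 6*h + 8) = (h + 6)/(h - 4)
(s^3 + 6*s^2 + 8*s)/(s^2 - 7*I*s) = (s^2 + 6*s + 8)/(s - 7*I)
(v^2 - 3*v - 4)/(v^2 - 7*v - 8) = (v - 4)/(v - 8)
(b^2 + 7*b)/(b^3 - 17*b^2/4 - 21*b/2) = 4*(b + 7)/(4*b^2 - 17*b - 42)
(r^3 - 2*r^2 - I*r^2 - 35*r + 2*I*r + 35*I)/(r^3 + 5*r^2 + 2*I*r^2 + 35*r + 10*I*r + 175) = (r^2 - r*(7 + I) + 7*I)/(r^2 + 2*I*r + 35)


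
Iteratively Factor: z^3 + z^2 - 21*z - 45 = (z - 5)*(z^2 + 6*z + 9) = (z - 5)*(z + 3)*(z + 3)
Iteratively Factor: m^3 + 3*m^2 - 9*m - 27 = (m - 3)*(m^2 + 6*m + 9) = (m - 3)*(m + 3)*(m + 3)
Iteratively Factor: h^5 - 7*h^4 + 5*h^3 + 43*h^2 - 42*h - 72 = (h + 1)*(h^4 - 8*h^3 + 13*h^2 + 30*h - 72) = (h - 3)*(h + 1)*(h^3 - 5*h^2 - 2*h + 24) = (h - 3)^2*(h + 1)*(h^2 - 2*h - 8) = (h - 3)^2*(h + 1)*(h + 2)*(h - 4)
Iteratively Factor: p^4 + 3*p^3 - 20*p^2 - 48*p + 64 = (p - 4)*(p^3 + 7*p^2 + 8*p - 16) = (p - 4)*(p - 1)*(p^2 + 8*p + 16) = (p - 4)*(p - 1)*(p + 4)*(p + 4)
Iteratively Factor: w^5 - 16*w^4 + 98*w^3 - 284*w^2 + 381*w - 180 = (w - 3)*(w^4 - 13*w^3 + 59*w^2 - 107*w + 60) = (w - 5)*(w - 3)*(w^3 - 8*w^2 + 19*w - 12) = (w - 5)*(w - 3)^2*(w^2 - 5*w + 4) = (w - 5)*(w - 4)*(w - 3)^2*(w - 1)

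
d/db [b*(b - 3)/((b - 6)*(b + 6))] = 3*(b^2 - 24*b + 36)/(b^4 - 72*b^2 + 1296)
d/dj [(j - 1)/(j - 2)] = -1/(j - 2)^2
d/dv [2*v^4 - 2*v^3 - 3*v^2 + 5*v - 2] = 8*v^3 - 6*v^2 - 6*v + 5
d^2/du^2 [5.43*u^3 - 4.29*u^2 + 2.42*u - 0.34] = 32.58*u - 8.58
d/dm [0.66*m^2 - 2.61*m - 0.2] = 1.32*m - 2.61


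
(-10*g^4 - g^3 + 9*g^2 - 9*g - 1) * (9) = -90*g^4 - 9*g^3 + 81*g^2 - 81*g - 9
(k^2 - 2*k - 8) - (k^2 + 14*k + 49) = -16*k - 57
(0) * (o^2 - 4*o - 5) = 0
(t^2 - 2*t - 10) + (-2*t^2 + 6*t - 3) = -t^2 + 4*t - 13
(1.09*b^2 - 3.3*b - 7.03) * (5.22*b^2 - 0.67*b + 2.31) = 5.6898*b^4 - 17.9563*b^3 - 31.9677*b^2 - 2.9129*b - 16.2393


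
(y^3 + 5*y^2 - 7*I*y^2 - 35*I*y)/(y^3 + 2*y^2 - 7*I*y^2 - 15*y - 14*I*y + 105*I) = y/(y - 3)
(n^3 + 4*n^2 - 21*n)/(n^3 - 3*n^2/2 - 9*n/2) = 2*(n + 7)/(2*n + 3)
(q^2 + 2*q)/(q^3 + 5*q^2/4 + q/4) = 4*(q + 2)/(4*q^2 + 5*q + 1)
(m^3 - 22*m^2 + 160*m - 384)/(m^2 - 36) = (m^2 - 16*m + 64)/(m + 6)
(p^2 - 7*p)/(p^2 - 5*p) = (p - 7)/(p - 5)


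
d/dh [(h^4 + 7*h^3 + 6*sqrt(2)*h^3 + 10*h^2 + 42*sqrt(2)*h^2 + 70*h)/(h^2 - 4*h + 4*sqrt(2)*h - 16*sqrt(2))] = (2*h^5 - 5*h^4 + 18*sqrt(2)*h^4 - 56*sqrt(2)*h^3 + 40*h^3 - 464*sqrt(2)*h^2 - 350*h^2 - 2688*h - 320*sqrt(2)*h - 1120*sqrt(2))/(h^4 - 8*h^3 + 8*sqrt(2)*h^3 - 64*sqrt(2)*h^2 + 48*h^2 - 256*h + 128*sqrt(2)*h + 512)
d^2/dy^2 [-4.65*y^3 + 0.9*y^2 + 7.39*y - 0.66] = 1.8 - 27.9*y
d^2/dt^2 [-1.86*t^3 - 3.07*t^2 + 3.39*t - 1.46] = -11.16*t - 6.14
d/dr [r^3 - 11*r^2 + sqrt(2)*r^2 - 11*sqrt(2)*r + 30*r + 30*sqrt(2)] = 3*r^2 - 22*r + 2*sqrt(2)*r - 11*sqrt(2) + 30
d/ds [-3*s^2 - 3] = -6*s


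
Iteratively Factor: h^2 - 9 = (h + 3)*(h - 3)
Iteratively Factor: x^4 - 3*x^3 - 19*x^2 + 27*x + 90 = (x + 2)*(x^3 - 5*x^2 - 9*x + 45) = (x + 2)*(x + 3)*(x^2 - 8*x + 15) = (x - 5)*(x + 2)*(x + 3)*(x - 3)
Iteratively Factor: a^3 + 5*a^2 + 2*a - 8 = (a - 1)*(a^2 + 6*a + 8) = (a - 1)*(a + 2)*(a + 4)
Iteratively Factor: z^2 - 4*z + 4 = (z - 2)*(z - 2)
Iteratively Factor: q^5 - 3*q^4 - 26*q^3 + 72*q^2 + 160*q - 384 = (q - 4)*(q^4 + q^3 - 22*q^2 - 16*q + 96) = (q - 4)*(q + 3)*(q^3 - 2*q^2 - 16*q + 32) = (q - 4)*(q + 3)*(q + 4)*(q^2 - 6*q + 8) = (q - 4)*(q - 2)*(q + 3)*(q + 4)*(q - 4)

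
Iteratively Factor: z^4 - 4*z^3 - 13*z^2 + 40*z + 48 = (z - 4)*(z^3 - 13*z - 12) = (z - 4)*(z + 3)*(z^2 - 3*z - 4) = (z - 4)*(z + 1)*(z + 3)*(z - 4)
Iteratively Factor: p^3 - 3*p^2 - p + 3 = (p - 3)*(p^2 - 1) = (p - 3)*(p + 1)*(p - 1)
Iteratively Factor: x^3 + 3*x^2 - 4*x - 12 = (x + 2)*(x^2 + x - 6) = (x + 2)*(x + 3)*(x - 2)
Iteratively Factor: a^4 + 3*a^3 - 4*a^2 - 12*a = (a)*(a^3 + 3*a^2 - 4*a - 12) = a*(a + 2)*(a^2 + a - 6) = a*(a - 2)*(a + 2)*(a + 3)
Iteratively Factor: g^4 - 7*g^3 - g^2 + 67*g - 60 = (g - 5)*(g^3 - 2*g^2 - 11*g + 12) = (g - 5)*(g + 3)*(g^2 - 5*g + 4) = (g - 5)*(g - 4)*(g + 3)*(g - 1)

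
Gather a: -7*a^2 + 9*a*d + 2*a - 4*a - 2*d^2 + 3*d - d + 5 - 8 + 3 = -7*a^2 + a*(9*d - 2) - 2*d^2 + 2*d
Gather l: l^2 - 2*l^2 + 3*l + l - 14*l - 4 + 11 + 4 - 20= -l^2 - 10*l - 9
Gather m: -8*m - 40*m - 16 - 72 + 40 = -48*m - 48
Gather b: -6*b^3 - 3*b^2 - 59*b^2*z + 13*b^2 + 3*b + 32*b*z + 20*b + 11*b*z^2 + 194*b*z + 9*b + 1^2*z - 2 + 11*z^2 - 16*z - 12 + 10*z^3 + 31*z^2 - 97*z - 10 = -6*b^3 + b^2*(10 - 59*z) + b*(11*z^2 + 226*z + 32) + 10*z^3 + 42*z^2 - 112*z - 24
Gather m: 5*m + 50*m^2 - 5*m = 50*m^2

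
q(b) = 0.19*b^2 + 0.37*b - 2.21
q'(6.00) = 2.65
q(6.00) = 6.85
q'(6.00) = 2.65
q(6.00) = 6.85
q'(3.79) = 1.81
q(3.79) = 1.92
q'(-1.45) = -0.18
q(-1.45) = -2.35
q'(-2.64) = -0.63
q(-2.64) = -1.86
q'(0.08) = 0.40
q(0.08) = -2.18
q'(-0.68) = 0.11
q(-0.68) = -2.37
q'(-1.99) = -0.39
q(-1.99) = -2.19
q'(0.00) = 0.37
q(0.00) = -2.21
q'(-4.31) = -1.27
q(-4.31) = -0.28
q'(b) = 0.38*b + 0.37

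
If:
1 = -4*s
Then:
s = -1/4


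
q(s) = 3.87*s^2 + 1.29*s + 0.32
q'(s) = 7.74*s + 1.29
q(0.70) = 3.12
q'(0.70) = 6.71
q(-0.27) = 0.25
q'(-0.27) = -0.80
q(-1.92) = 12.11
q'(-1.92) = -13.57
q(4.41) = 81.27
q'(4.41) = 35.42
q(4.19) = 73.67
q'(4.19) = 33.72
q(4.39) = 80.57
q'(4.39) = 35.27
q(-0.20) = 0.22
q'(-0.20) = -0.26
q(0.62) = 2.61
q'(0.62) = 6.09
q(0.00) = 0.32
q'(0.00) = 1.29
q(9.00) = 325.40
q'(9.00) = 70.95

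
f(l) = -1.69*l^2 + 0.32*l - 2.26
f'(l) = 0.32 - 3.38*l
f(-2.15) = -10.76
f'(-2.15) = 7.59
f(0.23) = -2.28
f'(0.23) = -0.46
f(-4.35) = -35.63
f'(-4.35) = 15.02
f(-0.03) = -2.27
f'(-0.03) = 0.42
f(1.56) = -5.87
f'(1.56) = -4.95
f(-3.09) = -19.39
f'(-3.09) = 10.76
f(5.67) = -54.78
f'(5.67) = -18.84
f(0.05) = -2.25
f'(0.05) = 0.15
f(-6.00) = -65.02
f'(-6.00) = 20.60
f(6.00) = -61.18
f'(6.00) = -19.96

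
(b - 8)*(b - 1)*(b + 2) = b^3 - 7*b^2 - 10*b + 16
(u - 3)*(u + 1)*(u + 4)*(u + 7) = u^4 + 9*u^3 + 3*u^2 - 89*u - 84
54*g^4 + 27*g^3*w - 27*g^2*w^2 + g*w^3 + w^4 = (-3*g + w)^2*(g + w)*(6*g + w)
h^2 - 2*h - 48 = (h - 8)*(h + 6)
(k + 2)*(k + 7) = k^2 + 9*k + 14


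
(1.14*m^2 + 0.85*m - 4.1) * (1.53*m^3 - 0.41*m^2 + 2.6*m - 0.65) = 1.7442*m^5 + 0.8331*m^4 - 3.6575*m^3 + 3.15*m^2 - 11.2125*m + 2.665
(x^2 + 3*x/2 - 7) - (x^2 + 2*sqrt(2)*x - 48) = -2*sqrt(2)*x + 3*x/2 + 41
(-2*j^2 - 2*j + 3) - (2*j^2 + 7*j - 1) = -4*j^2 - 9*j + 4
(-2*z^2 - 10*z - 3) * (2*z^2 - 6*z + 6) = -4*z^4 - 8*z^3 + 42*z^2 - 42*z - 18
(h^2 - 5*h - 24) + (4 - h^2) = -5*h - 20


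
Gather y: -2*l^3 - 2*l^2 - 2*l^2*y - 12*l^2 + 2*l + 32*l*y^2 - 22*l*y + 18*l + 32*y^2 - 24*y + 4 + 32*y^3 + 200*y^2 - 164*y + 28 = -2*l^3 - 14*l^2 + 20*l + 32*y^3 + y^2*(32*l + 232) + y*(-2*l^2 - 22*l - 188) + 32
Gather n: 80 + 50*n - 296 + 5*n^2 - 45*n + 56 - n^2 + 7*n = 4*n^2 + 12*n - 160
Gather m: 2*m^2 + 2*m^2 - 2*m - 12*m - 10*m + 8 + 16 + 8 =4*m^2 - 24*m + 32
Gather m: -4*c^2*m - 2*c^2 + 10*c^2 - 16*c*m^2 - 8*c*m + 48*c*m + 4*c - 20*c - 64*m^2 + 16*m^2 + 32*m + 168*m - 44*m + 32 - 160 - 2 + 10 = 8*c^2 - 16*c + m^2*(-16*c - 48) + m*(-4*c^2 + 40*c + 156) - 120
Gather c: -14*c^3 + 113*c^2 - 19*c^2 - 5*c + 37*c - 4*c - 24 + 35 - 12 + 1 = -14*c^3 + 94*c^2 + 28*c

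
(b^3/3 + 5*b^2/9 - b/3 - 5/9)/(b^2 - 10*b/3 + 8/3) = (3*b^3 + 5*b^2 - 3*b - 5)/(3*(3*b^2 - 10*b + 8))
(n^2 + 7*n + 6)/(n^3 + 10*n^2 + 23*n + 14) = (n + 6)/(n^2 + 9*n + 14)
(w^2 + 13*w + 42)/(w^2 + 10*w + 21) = (w + 6)/(w + 3)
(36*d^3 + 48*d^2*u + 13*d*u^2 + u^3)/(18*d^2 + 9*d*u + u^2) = (6*d^2 + 7*d*u + u^2)/(3*d + u)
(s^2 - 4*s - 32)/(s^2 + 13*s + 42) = (s^2 - 4*s - 32)/(s^2 + 13*s + 42)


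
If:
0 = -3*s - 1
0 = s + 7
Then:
No Solution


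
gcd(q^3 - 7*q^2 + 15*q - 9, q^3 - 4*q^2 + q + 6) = q - 3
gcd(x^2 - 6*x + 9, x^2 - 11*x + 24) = x - 3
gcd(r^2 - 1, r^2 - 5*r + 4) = r - 1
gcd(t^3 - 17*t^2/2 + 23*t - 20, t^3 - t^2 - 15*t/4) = t - 5/2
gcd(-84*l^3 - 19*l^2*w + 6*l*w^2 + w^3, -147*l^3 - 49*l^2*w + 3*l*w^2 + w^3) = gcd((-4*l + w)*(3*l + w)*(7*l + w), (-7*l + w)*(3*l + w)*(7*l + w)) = 21*l^2 + 10*l*w + w^2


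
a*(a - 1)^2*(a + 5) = a^4 + 3*a^3 - 9*a^2 + 5*a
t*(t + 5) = t^2 + 5*t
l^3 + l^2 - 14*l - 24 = (l - 4)*(l + 2)*(l + 3)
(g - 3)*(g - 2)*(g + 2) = g^3 - 3*g^2 - 4*g + 12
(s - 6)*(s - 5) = s^2 - 11*s + 30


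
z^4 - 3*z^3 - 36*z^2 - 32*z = z*(z - 8)*(z + 1)*(z + 4)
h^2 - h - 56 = (h - 8)*(h + 7)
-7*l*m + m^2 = m*(-7*l + m)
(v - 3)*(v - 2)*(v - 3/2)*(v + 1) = v^4 - 11*v^3/2 + 7*v^2 + 9*v/2 - 9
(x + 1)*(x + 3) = x^2 + 4*x + 3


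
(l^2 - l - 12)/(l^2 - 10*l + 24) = (l + 3)/(l - 6)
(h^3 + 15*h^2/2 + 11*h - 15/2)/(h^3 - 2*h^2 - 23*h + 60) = (2*h^2 + 5*h - 3)/(2*(h^2 - 7*h + 12))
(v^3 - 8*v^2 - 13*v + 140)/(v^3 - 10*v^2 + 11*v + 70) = (v + 4)/(v + 2)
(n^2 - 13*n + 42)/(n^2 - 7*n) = (n - 6)/n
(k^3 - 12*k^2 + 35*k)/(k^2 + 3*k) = (k^2 - 12*k + 35)/(k + 3)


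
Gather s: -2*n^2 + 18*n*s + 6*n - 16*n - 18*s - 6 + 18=-2*n^2 - 10*n + s*(18*n - 18) + 12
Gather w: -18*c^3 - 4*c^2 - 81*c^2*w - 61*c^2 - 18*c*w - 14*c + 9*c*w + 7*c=-18*c^3 - 65*c^2 - 7*c + w*(-81*c^2 - 9*c)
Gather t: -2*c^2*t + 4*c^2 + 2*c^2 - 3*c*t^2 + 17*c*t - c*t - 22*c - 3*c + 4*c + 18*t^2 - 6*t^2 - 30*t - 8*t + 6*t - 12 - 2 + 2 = 6*c^2 - 21*c + t^2*(12 - 3*c) + t*(-2*c^2 + 16*c - 32) - 12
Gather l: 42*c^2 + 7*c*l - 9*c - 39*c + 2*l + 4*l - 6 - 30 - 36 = 42*c^2 - 48*c + l*(7*c + 6) - 72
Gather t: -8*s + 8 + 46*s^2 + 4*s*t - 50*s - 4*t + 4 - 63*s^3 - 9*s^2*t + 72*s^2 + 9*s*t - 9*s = -63*s^3 + 118*s^2 - 67*s + t*(-9*s^2 + 13*s - 4) + 12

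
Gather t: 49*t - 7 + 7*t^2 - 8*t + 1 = 7*t^2 + 41*t - 6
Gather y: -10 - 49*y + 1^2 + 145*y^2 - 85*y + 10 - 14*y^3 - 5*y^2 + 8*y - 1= -14*y^3 + 140*y^2 - 126*y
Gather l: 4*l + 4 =4*l + 4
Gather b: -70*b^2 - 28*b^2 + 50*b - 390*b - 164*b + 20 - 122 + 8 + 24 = -98*b^2 - 504*b - 70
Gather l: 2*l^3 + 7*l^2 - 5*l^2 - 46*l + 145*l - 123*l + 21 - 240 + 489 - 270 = 2*l^3 + 2*l^2 - 24*l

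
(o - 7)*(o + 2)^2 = o^3 - 3*o^2 - 24*o - 28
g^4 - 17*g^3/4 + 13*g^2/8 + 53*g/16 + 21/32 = (g - 7/2)*(g - 3/2)*(g + 1/4)*(g + 1/2)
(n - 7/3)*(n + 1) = n^2 - 4*n/3 - 7/3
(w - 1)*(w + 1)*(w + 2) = w^3 + 2*w^2 - w - 2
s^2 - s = s*(s - 1)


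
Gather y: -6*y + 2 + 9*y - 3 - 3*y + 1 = 0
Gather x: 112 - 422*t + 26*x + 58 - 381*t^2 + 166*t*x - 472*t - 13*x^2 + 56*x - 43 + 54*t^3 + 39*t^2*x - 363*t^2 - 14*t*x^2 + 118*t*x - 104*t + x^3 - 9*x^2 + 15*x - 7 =54*t^3 - 744*t^2 - 998*t + x^3 + x^2*(-14*t - 22) + x*(39*t^2 + 284*t + 97) + 120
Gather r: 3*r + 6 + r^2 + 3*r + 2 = r^2 + 6*r + 8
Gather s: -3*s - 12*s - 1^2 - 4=-15*s - 5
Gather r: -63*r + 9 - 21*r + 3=12 - 84*r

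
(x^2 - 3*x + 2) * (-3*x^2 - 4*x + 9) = -3*x^4 + 5*x^3 + 15*x^2 - 35*x + 18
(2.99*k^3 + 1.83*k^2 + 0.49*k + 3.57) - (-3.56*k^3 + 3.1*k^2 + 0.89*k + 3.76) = 6.55*k^3 - 1.27*k^2 - 0.4*k - 0.19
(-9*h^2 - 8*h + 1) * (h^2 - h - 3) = -9*h^4 + h^3 + 36*h^2 + 23*h - 3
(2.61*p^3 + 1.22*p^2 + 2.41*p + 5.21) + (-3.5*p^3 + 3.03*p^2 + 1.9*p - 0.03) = -0.89*p^3 + 4.25*p^2 + 4.31*p + 5.18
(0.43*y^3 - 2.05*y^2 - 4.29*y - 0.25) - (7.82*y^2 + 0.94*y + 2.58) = 0.43*y^3 - 9.87*y^2 - 5.23*y - 2.83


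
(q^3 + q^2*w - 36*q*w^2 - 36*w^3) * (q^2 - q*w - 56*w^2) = q^5 - 93*q^3*w^2 - 56*q^2*w^3 + 2052*q*w^4 + 2016*w^5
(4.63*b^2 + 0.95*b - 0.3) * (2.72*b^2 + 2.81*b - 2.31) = 12.5936*b^4 + 15.5943*b^3 - 8.8418*b^2 - 3.0375*b + 0.693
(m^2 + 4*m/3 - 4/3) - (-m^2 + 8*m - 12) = 2*m^2 - 20*m/3 + 32/3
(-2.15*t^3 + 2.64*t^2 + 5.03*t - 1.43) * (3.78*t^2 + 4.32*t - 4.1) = -8.127*t^5 + 0.6912*t^4 + 39.2332*t^3 + 5.5002*t^2 - 26.8006*t + 5.863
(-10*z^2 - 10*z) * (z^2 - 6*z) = -10*z^4 + 50*z^3 + 60*z^2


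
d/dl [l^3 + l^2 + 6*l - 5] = 3*l^2 + 2*l + 6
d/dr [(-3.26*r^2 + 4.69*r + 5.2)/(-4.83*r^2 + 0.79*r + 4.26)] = (20.0773*r^2 + 22.4568*r + 15.8714)/(23.3289*r^4 - 7.6314*r^3 - 40.5275*r^2 + 6.7308*r + 18.1476)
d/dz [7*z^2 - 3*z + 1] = 14*z - 3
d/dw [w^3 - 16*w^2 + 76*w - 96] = 3*w^2 - 32*w + 76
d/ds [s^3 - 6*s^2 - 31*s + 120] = 3*s^2 - 12*s - 31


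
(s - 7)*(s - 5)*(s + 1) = s^3 - 11*s^2 + 23*s + 35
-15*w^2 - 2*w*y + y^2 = (-5*w + y)*(3*w + y)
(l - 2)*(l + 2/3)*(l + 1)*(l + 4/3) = l^4 + l^3 - 28*l^2/9 - 44*l/9 - 16/9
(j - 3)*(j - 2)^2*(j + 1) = j^4 - 6*j^3 + 9*j^2 + 4*j - 12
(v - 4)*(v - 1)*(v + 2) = v^3 - 3*v^2 - 6*v + 8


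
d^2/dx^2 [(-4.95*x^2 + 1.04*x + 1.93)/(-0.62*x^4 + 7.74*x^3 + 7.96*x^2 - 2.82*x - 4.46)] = (11.41668*x^8 - 147.321672*x^7 + 706.957911999998*x^6 - 169.032216000001*x^5 - 1269.799848*x^4 + 578.788488*x^3 + 206.651976*x^2 - 361.33764*x + 55.354976)/(0.238328*x^12 - 8.925768*x^11 + 102.248664*x^10 - 231.242112*x^9 - 1388.793336*x^8 - 1176.357528*x^7 + 1222.378832*x^6 + 2046.865896*x^5 + 110.788104*x^4 - 1040.144256*x^3 - 368.608296*x^2 + 168.282936*x + 88.716536)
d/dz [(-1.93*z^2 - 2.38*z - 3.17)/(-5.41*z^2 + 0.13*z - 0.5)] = (-13.1267*z^2 - 32.3694*z + 1.6021)/(29.2681*z^4 - 1.4066*z^3 + 5.4269*z^2 - 0.13*z + 0.25)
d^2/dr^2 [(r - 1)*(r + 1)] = 2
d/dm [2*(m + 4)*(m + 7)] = 4*m + 22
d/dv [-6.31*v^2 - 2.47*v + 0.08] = -12.62*v - 2.47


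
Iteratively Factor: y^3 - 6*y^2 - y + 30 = (y - 3)*(y^2 - 3*y - 10) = (y - 5)*(y - 3)*(y + 2)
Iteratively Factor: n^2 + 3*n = (n + 3)*(n)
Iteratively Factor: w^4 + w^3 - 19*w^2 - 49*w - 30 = (w + 2)*(w^3 - w^2 - 17*w - 15) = (w - 5)*(w + 2)*(w^2 + 4*w + 3) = (w - 5)*(w + 1)*(w + 2)*(w + 3)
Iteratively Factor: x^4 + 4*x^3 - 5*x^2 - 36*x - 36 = (x - 3)*(x^3 + 7*x^2 + 16*x + 12) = (x - 3)*(x + 2)*(x^2 + 5*x + 6) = (x - 3)*(x + 2)*(x + 3)*(x + 2)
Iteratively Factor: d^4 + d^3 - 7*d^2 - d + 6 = (d + 3)*(d^3 - 2*d^2 - d + 2) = (d - 2)*(d + 3)*(d^2 - 1) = (d - 2)*(d - 1)*(d + 3)*(d + 1)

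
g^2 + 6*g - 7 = (g - 1)*(g + 7)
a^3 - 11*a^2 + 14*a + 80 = (a - 8)*(a - 5)*(a + 2)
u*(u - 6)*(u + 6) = u^3 - 36*u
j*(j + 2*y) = j^2 + 2*j*y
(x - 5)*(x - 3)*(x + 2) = x^3 - 6*x^2 - x + 30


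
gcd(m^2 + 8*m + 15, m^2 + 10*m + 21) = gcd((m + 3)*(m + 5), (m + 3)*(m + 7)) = m + 3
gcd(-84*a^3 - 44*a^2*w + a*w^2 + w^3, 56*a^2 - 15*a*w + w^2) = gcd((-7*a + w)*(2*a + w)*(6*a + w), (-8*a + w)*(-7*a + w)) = -7*a + w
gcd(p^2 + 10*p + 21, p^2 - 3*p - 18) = p + 3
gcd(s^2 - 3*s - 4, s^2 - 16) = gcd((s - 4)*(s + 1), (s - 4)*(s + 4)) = s - 4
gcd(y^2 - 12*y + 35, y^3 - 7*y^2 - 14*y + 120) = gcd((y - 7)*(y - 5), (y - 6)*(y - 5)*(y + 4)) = y - 5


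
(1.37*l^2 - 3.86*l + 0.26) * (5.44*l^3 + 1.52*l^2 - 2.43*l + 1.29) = 7.4528*l^5 - 18.916*l^4 - 7.7819*l^3 + 11.5423*l^2 - 5.6112*l + 0.3354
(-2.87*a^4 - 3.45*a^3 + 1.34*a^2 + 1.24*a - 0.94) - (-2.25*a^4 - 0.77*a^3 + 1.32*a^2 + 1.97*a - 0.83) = -0.62*a^4 - 2.68*a^3 + 0.02*a^2 - 0.73*a - 0.11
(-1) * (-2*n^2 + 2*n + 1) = 2*n^2 - 2*n - 1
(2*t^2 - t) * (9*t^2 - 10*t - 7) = 18*t^4 - 29*t^3 - 4*t^2 + 7*t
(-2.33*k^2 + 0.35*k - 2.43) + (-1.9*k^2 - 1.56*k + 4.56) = -4.23*k^2 - 1.21*k + 2.13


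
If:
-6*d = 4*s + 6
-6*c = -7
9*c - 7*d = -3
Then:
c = 7/6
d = 27/14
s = -123/28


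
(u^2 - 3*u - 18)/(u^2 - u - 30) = (u + 3)/(u + 5)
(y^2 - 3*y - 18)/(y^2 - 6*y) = (y + 3)/y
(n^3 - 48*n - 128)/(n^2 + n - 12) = (n^2 - 4*n - 32)/(n - 3)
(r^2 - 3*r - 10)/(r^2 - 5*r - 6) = (-r^2 + 3*r + 10)/(-r^2 + 5*r + 6)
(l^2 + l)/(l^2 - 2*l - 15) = l*(l + 1)/(l^2 - 2*l - 15)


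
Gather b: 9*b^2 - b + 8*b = 9*b^2 + 7*b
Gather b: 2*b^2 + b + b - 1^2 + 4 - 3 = 2*b^2 + 2*b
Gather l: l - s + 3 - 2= l - s + 1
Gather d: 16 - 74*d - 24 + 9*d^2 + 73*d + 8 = 9*d^2 - d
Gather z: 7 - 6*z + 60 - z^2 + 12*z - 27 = -z^2 + 6*z + 40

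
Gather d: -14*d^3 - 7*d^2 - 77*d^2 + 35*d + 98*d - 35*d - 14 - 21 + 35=-14*d^3 - 84*d^2 + 98*d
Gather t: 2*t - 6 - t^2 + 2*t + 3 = -t^2 + 4*t - 3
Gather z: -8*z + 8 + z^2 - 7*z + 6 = z^2 - 15*z + 14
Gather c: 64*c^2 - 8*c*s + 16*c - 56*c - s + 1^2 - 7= 64*c^2 + c*(-8*s - 40) - s - 6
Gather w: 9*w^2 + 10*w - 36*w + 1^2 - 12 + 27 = 9*w^2 - 26*w + 16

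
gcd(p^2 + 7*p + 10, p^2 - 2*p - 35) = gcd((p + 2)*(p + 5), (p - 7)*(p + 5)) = p + 5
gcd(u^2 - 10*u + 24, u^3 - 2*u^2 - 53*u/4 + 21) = u - 4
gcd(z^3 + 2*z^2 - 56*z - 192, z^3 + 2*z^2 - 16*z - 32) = z + 4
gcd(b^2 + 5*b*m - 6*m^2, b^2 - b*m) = b - m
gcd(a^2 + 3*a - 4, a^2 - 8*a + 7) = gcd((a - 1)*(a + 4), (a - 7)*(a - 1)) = a - 1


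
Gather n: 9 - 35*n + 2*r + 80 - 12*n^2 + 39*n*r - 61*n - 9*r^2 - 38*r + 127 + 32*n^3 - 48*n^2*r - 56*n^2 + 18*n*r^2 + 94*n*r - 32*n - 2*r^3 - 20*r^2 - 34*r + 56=32*n^3 + n^2*(-48*r - 68) + n*(18*r^2 + 133*r - 128) - 2*r^3 - 29*r^2 - 70*r + 272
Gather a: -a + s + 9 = -a + s + 9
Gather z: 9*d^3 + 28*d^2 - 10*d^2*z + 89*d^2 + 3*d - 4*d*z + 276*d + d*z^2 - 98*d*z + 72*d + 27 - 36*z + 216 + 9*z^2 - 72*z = 9*d^3 + 117*d^2 + 351*d + z^2*(d + 9) + z*(-10*d^2 - 102*d - 108) + 243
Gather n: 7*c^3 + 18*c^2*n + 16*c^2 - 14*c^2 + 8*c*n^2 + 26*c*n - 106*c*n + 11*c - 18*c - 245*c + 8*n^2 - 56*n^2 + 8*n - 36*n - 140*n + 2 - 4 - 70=7*c^3 + 2*c^2 - 252*c + n^2*(8*c - 48) + n*(18*c^2 - 80*c - 168) - 72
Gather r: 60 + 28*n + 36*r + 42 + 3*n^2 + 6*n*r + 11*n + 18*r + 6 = 3*n^2 + 39*n + r*(6*n + 54) + 108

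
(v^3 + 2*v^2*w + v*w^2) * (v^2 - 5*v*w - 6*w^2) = v^5 - 3*v^4*w - 15*v^3*w^2 - 17*v^2*w^3 - 6*v*w^4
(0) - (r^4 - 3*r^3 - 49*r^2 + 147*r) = -r^4 + 3*r^3 + 49*r^2 - 147*r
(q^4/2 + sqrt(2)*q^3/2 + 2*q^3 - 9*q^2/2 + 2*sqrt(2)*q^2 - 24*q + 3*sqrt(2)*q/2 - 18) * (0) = 0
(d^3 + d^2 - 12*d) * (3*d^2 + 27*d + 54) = 3*d^5 + 30*d^4 + 45*d^3 - 270*d^2 - 648*d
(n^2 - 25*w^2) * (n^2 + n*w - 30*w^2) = n^4 + n^3*w - 55*n^2*w^2 - 25*n*w^3 + 750*w^4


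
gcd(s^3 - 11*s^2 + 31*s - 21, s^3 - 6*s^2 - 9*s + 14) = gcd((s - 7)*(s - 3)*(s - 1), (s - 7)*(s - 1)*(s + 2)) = s^2 - 8*s + 7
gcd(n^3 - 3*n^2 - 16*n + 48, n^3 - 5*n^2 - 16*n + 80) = n^2 - 16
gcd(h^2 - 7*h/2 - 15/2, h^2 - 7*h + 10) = h - 5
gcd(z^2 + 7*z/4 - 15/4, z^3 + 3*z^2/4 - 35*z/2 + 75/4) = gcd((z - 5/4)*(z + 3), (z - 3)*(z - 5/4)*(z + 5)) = z - 5/4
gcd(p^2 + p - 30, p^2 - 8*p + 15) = p - 5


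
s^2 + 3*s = s*(s + 3)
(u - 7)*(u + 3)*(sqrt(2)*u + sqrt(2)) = sqrt(2)*u^3 - 3*sqrt(2)*u^2 - 25*sqrt(2)*u - 21*sqrt(2)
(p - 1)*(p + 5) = p^2 + 4*p - 5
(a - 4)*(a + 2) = a^2 - 2*a - 8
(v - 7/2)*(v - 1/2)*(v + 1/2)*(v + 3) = v^4 - v^3/2 - 43*v^2/4 + v/8 + 21/8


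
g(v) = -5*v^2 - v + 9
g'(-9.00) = 89.00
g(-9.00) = -387.00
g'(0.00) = -1.00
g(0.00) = 9.00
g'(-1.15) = 10.50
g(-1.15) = 3.54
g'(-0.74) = 6.40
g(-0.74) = 7.00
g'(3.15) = -32.50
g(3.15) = -43.76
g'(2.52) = -26.20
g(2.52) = -25.27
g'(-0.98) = 8.80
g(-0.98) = 5.18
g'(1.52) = -16.20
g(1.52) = -4.07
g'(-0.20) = 1.00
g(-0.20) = 9.00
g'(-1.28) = 11.80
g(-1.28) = 2.09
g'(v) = -10*v - 1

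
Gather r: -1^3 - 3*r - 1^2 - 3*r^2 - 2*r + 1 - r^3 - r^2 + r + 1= -r^3 - 4*r^2 - 4*r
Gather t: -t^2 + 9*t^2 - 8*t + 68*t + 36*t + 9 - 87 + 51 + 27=8*t^2 + 96*t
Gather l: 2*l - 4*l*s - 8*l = l*(-4*s - 6)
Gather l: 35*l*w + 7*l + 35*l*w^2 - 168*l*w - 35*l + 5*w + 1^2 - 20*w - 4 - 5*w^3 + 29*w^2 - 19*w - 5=l*(35*w^2 - 133*w - 28) - 5*w^3 + 29*w^2 - 34*w - 8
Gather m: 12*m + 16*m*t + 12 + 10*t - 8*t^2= m*(16*t + 12) - 8*t^2 + 10*t + 12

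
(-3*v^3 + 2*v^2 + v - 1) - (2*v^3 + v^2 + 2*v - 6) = -5*v^3 + v^2 - v + 5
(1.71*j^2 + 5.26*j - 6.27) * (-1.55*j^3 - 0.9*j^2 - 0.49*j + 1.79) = -2.6505*j^5 - 9.692*j^4 + 4.1466*j^3 + 6.1265*j^2 + 12.4877*j - 11.2233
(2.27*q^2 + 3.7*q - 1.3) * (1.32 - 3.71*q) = -8.4217*q^3 - 10.7306*q^2 + 9.707*q - 1.716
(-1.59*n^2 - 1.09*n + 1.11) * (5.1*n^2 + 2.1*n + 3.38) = -8.109*n^4 - 8.898*n^3 - 2.0022*n^2 - 1.3532*n + 3.7518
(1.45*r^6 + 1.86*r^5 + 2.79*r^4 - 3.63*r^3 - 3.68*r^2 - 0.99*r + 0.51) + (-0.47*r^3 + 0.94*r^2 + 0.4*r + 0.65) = 1.45*r^6 + 1.86*r^5 + 2.79*r^4 - 4.1*r^3 - 2.74*r^2 - 0.59*r + 1.16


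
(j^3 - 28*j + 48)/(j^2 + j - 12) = (j^3 - 28*j + 48)/(j^2 + j - 12)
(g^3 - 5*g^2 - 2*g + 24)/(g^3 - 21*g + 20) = (g^2 - g - 6)/(g^2 + 4*g - 5)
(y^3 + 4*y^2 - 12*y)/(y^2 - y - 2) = y*(y + 6)/(y + 1)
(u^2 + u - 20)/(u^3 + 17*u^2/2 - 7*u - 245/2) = 2*(u - 4)/(2*u^2 + 7*u - 49)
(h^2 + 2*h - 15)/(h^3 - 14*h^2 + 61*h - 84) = (h + 5)/(h^2 - 11*h + 28)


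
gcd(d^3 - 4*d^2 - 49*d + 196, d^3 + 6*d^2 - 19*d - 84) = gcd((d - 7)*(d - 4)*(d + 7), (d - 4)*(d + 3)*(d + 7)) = d^2 + 3*d - 28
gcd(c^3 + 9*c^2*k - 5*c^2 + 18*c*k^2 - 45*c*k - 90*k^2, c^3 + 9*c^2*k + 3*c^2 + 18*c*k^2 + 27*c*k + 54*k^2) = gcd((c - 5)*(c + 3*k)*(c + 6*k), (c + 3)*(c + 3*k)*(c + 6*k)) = c^2 + 9*c*k + 18*k^2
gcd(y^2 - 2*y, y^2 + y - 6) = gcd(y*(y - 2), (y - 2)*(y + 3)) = y - 2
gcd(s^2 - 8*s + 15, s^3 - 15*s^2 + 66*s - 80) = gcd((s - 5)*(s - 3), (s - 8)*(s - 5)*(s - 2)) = s - 5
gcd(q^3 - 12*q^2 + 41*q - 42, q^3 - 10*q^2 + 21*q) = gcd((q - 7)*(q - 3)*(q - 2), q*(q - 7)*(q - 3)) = q^2 - 10*q + 21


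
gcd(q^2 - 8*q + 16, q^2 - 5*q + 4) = q - 4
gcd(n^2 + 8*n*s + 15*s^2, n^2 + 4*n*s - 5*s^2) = n + 5*s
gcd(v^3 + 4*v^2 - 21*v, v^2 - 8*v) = v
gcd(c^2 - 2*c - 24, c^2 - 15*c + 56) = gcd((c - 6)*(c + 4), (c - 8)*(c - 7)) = 1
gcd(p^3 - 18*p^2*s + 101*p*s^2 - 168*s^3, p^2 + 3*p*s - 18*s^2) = p - 3*s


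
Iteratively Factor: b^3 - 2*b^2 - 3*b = (b + 1)*(b^2 - 3*b) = (b - 3)*(b + 1)*(b)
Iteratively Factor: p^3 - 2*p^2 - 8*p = (p + 2)*(p^2 - 4*p) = (p - 4)*(p + 2)*(p)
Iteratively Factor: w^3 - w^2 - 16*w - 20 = (w + 2)*(w^2 - 3*w - 10) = (w + 2)^2*(w - 5)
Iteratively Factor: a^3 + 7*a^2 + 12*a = (a + 3)*(a^2 + 4*a) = a*(a + 3)*(a + 4)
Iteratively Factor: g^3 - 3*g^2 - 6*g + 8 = (g - 4)*(g^2 + g - 2) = (g - 4)*(g - 1)*(g + 2)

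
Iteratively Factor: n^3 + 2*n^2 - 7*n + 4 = (n - 1)*(n^2 + 3*n - 4) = (n - 1)*(n + 4)*(n - 1)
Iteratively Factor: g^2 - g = (g - 1)*(g)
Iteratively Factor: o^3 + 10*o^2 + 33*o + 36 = (o + 3)*(o^2 + 7*o + 12) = (o + 3)^2*(o + 4)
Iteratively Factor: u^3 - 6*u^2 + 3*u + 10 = (u - 5)*(u^2 - u - 2) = (u - 5)*(u - 2)*(u + 1)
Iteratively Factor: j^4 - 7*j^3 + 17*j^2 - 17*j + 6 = (j - 2)*(j^3 - 5*j^2 + 7*j - 3) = (j - 2)*(j - 1)*(j^2 - 4*j + 3) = (j - 2)*(j - 1)^2*(j - 3)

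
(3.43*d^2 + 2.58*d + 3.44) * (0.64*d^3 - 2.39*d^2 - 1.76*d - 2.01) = 2.1952*d^5 - 6.5465*d^4 - 10.0014*d^3 - 19.6567*d^2 - 11.2402*d - 6.9144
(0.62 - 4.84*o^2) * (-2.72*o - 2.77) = 13.1648*o^3 + 13.4068*o^2 - 1.6864*o - 1.7174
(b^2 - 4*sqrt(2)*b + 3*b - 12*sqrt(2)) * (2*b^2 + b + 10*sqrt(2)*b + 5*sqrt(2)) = 2*b^4 + 2*sqrt(2)*b^3 + 7*b^3 - 77*b^2 + 7*sqrt(2)*b^2 - 280*b + 3*sqrt(2)*b - 120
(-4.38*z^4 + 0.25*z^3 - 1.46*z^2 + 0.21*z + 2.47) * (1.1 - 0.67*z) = 2.9346*z^5 - 4.9855*z^4 + 1.2532*z^3 - 1.7467*z^2 - 1.4239*z + 2.717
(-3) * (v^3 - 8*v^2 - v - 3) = -3*v^3 + 24*v^2 + 3*v + 9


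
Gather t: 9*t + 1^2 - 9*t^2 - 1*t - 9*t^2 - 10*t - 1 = -18*t^2 - 2*t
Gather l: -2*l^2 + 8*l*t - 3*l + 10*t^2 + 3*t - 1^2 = -2*l^2 + l*(8*t - 3) + 10*t^2 + 3*t - 1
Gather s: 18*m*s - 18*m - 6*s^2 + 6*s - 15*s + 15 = -18*m - 6*s^2 + s*(18*m - 9) + 15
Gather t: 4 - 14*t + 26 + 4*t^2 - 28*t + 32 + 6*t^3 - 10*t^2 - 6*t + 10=6*t^3 - 6*t^2 - 48*t + 72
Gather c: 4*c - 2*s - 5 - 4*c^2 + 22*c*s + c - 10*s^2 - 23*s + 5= -4*c^2 + c*(22*s + 5) - 10*s^2 - 25*s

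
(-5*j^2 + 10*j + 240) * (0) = 0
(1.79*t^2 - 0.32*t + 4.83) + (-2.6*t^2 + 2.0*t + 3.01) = -0.81*t^2 + 1.68*t + 7.84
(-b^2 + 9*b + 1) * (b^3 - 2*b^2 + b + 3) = -b^5 + 11*b^4 - 18*b^3 + 4*b^2 + 28*b + 3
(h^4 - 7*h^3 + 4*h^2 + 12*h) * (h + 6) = h^5 - h^4 - 38*h^3 + 36*h^2 + 72*h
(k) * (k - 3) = k^2 - 3*k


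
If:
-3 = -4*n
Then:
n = 3/4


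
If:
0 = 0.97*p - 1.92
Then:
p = 1.98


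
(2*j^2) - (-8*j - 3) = 2*j^2 + 8*j + 3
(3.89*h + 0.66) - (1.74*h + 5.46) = 2.15*h - 4.8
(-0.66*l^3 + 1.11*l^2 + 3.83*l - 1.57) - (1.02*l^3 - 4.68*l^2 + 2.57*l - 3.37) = -1.68*l^3 + 5.79*l^2 + 1.26*l + 1.8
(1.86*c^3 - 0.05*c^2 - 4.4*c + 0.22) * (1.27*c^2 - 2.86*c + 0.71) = 2.3622*c^5 - 5.3831*c^4 - 4.1244*c^3 + 12.8279*c^2 - 3.7532*c + 0.1562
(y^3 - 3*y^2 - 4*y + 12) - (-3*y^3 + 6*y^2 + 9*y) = 4*y^3 - 9*y^2 - 13*y + 12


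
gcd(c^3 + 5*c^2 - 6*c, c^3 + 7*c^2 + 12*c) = c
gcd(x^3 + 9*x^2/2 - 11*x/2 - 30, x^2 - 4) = 1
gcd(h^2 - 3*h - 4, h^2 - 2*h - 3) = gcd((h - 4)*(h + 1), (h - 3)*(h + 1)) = h + 1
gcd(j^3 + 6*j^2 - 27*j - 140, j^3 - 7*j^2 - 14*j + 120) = j^2 - j - 20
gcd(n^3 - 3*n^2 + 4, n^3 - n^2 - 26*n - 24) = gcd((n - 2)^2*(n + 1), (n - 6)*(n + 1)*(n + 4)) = n + 1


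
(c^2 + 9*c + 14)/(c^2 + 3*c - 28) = (c + 2)/(c - 4)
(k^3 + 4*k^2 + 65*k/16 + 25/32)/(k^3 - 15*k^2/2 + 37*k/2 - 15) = (32*k^3 + 128*k^2 + 130*k + 25)/(16*(2*k^3 - 15*k^2 + 37*k - 30))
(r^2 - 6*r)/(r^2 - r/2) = 2*(r - 6)/(2*r - 1)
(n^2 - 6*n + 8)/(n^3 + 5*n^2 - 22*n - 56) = (n - 2)/(n^2 + 9*n + 14)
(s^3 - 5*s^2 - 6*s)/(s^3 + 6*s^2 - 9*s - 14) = s*(s - 6)/(s^2 + 5*s - 14)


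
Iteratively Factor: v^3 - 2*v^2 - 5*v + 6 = (v - 1)*(v^2 - v - 6) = (v - 1)*(v + 2)*(v - 3)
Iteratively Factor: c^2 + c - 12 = (c + 4)*(c - 3)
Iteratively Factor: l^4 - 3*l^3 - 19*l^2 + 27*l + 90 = (l + 2)*(l^3 - 5*l^2 - 9*l + 45) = (l + 2)*(l + 3)*(l^2 - 8*l + 15) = (l - 5)*(l + 2)*(l + 3)*(l - 3)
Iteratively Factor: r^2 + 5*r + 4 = (r + 4)*(r + 1)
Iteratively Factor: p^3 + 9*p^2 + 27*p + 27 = (p + 3)*(p^2 + 6*p + 9) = (p + 3)^2*(p + 3)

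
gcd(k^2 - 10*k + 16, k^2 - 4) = k - 2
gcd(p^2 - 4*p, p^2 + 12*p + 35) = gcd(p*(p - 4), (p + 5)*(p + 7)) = 1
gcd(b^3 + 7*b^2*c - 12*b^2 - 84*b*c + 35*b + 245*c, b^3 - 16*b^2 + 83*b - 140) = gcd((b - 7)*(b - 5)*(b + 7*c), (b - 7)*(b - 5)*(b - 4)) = b^2 - 12*b + 35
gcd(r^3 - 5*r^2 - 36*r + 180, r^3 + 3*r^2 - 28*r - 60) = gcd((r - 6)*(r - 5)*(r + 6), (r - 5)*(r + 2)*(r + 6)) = r^2 + r - 30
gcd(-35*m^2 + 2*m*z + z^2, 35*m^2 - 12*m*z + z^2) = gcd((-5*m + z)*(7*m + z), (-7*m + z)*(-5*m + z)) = -5*m + z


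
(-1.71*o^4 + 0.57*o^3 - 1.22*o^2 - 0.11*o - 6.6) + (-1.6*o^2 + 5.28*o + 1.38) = -1.71*o^4 + 0.57*o^3 - 2.82*o^2 + 5.17*o - 5.22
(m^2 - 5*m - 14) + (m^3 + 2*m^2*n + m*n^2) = m^3 + 2*m^2*n + m^2 + m*n^2 - 5*m - 14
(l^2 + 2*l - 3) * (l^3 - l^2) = l^5 + l^4 - 5*l^3 + 3*l^2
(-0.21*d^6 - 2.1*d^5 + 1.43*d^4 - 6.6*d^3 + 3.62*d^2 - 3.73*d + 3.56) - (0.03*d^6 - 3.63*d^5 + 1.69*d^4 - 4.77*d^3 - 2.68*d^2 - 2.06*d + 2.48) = -0.24*d^6 + 1.53*d^5 - 0.26*d^4 - 1.83*d^3 + 6.3*d^2 - 1.67*d + 1.08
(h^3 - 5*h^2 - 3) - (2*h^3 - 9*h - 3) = -h^3 - 5*h^2 + 9*h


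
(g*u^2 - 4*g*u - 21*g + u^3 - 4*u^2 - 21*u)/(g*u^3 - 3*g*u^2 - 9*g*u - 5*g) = (-g*u^2 + 4*g*u + 21*g - u^3 + 4*u^2 + 21*u)/(g*(-u^3 + 3*u^2 + 9*u + 5))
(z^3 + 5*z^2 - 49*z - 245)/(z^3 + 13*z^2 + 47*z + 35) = (z - 7)/(z + 1)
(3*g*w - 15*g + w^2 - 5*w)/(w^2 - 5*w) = (3*g + w)/w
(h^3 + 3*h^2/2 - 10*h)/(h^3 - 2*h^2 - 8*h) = (-h^2 - 3*h/2 + 10)/(-h^2 + 2*h + 8)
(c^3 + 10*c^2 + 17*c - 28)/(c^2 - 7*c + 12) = (c^3 + 10*c^2 + 17*c - 28)/(c^2 - 7*c + 12)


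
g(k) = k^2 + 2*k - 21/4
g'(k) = 2*k + 2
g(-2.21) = -4.79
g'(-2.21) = -2.42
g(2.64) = 7.00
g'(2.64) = 7.28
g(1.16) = -1.58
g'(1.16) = 4.32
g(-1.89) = -5.46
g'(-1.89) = -1.78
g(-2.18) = -4.86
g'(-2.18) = -2.36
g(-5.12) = 10.72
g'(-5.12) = -8.24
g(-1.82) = -5.58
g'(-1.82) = -1.64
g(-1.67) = -5.80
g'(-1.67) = -1.34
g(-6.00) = 18.75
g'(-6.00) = -10.00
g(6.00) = 42.75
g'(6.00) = 14.00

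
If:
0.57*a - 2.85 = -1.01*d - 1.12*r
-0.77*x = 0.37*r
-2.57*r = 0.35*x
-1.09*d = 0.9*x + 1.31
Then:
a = 7.13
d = -1.20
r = 0.00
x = 0.00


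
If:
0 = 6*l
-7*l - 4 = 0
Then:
No Solution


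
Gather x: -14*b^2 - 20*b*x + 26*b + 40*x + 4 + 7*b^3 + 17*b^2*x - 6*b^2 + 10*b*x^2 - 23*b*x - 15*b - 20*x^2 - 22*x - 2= 7*b^3 - 20*b^2 + 11*b + x^2*(10*b - 20) + x*(17*b^2 - 43*b + 18) + 2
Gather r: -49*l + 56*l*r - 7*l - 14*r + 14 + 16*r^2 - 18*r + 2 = -56*l + 16*r^2 + r*(56*l - 32) + 16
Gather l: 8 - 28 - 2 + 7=-15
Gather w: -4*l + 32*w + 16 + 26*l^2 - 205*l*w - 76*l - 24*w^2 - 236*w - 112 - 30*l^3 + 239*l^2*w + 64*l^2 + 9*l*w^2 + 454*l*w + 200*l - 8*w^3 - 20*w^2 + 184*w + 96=-30*l^3 + 90*l^2 + 120*l - 8*w^3 + w^2*(9*l - 44) + w*(239*l^2 + 249*l - 20)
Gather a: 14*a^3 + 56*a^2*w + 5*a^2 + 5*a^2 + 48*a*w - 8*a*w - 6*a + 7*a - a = 14*a^3 + a^2*(56*w + 10) + 40*a*w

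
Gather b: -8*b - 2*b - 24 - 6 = -10*b - 30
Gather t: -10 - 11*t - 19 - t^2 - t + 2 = -t^2 - 12*t - 27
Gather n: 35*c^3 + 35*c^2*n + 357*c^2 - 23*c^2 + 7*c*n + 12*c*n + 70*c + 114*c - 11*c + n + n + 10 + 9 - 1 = 35*c^3 + 334*c^2 + 173*c + n*(35*c^2 + 19*c + 2) + 18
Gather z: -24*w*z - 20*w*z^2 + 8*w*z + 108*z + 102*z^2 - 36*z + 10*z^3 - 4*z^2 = 10*z^3 + z^2*(98 - 20*w) + z*(72 - 16*w)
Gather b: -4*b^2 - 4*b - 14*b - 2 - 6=-4*b^2 - 18*b - 8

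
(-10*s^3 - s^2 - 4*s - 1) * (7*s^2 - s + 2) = -70*s^5 + 3*s^4 - 47*s^3 - 5*s^2 - 7*s - 2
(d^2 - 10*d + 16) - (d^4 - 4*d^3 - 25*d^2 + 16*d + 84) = -d^4 + 4*d^3 + 26*d^2 - 26*d - 68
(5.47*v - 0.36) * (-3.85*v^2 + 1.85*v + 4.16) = -21.0595*v^3 + 11.5055*v^2 + 22.0892*v - 1.4976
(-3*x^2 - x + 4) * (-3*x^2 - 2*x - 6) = 9*x^4 + 9*x^3 + 8*x^2 - 2*x - 24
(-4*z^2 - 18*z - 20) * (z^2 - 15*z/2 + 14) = -4*z^4 + 12*z^3 + 59*z^2 - 102*z - 280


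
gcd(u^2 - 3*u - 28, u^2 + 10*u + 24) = u + 4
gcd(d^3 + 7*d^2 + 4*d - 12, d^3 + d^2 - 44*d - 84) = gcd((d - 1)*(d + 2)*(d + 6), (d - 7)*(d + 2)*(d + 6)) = d^2 + 8*d + 12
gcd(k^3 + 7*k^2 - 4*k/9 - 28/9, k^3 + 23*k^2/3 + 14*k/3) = k^2 + 23*k/3 + 14/3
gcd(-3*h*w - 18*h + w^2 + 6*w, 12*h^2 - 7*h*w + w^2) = -3*h + w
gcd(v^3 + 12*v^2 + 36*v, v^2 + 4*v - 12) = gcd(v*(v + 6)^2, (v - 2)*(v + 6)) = v + 6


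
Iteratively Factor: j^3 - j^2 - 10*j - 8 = (j + 1)*(j^2 - 2*j - 8) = (j + 1)*(j + 2)*(j - 4)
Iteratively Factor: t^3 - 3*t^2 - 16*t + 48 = (t - 4)*(t^2 + t - 12) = (t - 4)*(t - 3)*(t + 4)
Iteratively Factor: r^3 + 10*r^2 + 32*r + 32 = (r + 4)*(r^2 + 6*r + 8) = (r + 4)^2*(r + 2)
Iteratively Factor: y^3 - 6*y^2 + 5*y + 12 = (y - 4)*(y^2 - 2*y - 3) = (y - 4)*(y - 3)*(y + 1)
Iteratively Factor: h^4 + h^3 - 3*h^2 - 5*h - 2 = (h - 2)*(h^3 + 3*h^2 + 3*h + 1) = (h - 2)*(h + 1)*(h^2 + 2*h + 1) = (h - 2)*(h + 1)^2*(h + 1)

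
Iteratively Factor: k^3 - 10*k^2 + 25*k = (k)*(k^2 - 10*k + 25) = k*(k - 5)*(k - 5)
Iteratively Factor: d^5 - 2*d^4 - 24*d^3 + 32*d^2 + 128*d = (d - 4)*(d^4 + 2*d^3 - 16*d^2 - 32*d) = (d - 4)*(d + 2)*(d^3 - 16*d) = (d - 4)*(d + 2)*(d + 4)*(d^2 - 4*d) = d*(d - 4)*(d + 2)*(d + 4)*(d - 4)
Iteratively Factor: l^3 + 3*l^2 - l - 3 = (l + 3)*(l^2 - 1) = (l + 1)*(l + 3)*(l - 1)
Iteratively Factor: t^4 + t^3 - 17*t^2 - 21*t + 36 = (t + 3)*(t^3 - 2*t^2 - 11*t + 12) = (t + 3)^2*(t^2 - 5*t + 4) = (t - 1)*(t + 3)^2*(t - 4)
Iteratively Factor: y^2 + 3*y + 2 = (y + 2)*(y + 1)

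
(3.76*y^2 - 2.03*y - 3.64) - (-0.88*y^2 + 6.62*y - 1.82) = 4.64*y^2 - 8.65*y - 1.82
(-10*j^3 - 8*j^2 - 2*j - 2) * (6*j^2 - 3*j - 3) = -60*j^5 - 18*j^4 + 42*j^3 + 18*j^2 + 12*j + 6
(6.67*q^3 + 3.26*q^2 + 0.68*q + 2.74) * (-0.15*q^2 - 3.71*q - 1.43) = -1.0005*q^5 - 25.2347*q^4 - 21.7347*q^3 - 7.5956*q^2 - 11.1378*q - 3.9182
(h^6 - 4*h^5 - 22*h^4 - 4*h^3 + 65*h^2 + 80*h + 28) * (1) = h^6 - 4*h^5 - 22*h^4 - 4*h^3 + 65*h^2 + 80*h + 28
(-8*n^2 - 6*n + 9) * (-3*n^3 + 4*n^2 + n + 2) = 24*n^5 - 14*n^4 - 59*n^3 + 14*n^2 - 3*n + 18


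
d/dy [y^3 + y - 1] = 3*y^2 + 1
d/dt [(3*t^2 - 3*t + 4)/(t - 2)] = (3*t^2 - 12*t + 2)/(t^2 - 4*t + 4)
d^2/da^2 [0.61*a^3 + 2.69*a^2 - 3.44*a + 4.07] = 3.66*a + 5.38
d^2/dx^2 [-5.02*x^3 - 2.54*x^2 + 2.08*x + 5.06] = -30.12*x - 5.08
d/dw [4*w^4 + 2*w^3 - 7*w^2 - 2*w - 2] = 16*w^3 + 6*w^2 - 14*w - 2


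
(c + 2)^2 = c^2 + 4*c + 4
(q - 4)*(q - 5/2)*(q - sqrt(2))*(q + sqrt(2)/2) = q^4 - 13*q^3/2 - sqrt(2)*q^3/2 + 13*sqrt(2)*q^2/4 + 9*q^2 - 5*sqrt(2)*q + 13*q/2 - 10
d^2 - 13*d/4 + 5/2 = (d - 2)*(d - 5/4)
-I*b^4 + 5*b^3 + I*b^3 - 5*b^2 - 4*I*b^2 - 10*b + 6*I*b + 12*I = (b - 2)*(b - I)*(b + 6*I)*(-I*b - I)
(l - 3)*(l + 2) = l^2 - l - 6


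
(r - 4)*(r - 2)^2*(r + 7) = r^4 - r^3 - 36*r^2 + 124*r - 112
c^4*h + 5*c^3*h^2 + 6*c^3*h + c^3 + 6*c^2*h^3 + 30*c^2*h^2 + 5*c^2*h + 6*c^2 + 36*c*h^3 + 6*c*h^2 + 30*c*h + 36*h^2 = (c + 6)*(c + 2*h)*(c + 3*h)*(c*h + 1)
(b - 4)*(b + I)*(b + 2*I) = b^3 - 4*b^2 + 3*I*b^2 - 2*b - 12*I*b + 8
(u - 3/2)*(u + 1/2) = u^2 - u - 3/4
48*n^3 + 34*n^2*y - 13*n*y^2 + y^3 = (-8*n + y)*(-6*n + y)*(n + y)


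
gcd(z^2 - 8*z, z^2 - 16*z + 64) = z - 8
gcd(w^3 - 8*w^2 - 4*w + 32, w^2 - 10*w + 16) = w^2 - 10*w + 16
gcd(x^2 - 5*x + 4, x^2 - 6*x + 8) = x - 4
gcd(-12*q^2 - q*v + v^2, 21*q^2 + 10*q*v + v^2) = 3*q + v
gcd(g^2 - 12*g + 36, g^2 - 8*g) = 1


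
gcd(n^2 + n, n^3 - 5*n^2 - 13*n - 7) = n + 1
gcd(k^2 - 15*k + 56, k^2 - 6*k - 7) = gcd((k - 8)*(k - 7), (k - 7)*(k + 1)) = k - 7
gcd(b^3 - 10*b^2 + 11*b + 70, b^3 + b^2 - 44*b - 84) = b^2 - 5*b - 14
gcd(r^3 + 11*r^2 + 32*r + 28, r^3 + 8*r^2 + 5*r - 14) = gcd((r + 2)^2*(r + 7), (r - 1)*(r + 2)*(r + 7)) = r^2 + 9*r + 14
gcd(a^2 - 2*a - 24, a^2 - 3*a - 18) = a - 6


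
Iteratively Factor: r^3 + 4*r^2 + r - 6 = (r + 2)*(r^2 + 2*r - 3) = (r + 2)*(r + 3)*(r - 1)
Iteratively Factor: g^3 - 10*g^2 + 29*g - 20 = (g - 4)*(g^2 - 6*g + 5) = (g - 4)*(g - 1)*(g - 5)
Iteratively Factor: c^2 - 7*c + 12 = (c - 3)*(c - 4)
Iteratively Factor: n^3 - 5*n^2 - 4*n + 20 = (n - 5)*(n^2 - 4) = (n - 5)*(n - 2)*(n + 2)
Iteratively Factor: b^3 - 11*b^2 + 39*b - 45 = (b - 3)*(b^2 - 8*b + 15) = (b - 3)^2*(b - 5)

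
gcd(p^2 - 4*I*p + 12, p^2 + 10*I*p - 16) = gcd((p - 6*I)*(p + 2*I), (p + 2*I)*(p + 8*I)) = p + 2*I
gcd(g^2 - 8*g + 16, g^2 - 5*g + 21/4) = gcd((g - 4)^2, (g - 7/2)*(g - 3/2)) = 1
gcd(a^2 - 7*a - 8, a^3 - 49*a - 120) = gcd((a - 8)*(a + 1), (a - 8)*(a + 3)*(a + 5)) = a - 8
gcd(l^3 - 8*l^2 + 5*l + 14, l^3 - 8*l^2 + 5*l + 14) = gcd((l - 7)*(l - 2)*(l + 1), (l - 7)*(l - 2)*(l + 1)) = l^3 - 8*l^2 + 5*l + 14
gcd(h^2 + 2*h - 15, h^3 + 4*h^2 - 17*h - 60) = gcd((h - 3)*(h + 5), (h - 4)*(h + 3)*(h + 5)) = h + 5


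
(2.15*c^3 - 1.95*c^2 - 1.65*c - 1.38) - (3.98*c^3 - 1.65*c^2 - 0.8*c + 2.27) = -1.83*c^3 - 0.3*c^2 - 0.85*c - 3.65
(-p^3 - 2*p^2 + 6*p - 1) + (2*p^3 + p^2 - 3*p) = p^3 - p^2 + 3*p - 1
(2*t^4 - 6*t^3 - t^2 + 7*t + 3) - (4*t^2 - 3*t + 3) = 2*t^4 - 6*t^3 - 5*t^2 + 10*t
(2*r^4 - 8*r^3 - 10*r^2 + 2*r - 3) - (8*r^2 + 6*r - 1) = 2*r^4 - 8*r^3 - 18*r^2 - 4*r - 2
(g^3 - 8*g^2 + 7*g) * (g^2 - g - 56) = g^5 - 9*g^4 - 41*g^3 + 441*g^2 - 392*g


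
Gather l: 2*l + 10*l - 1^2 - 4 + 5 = 12*l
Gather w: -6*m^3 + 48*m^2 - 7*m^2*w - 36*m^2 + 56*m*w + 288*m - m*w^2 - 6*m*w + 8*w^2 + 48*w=-6*m^3 + 12*m^2 + 288*m + w^2*(8 - m) + w*(-7*m^2 + 50*m + 48)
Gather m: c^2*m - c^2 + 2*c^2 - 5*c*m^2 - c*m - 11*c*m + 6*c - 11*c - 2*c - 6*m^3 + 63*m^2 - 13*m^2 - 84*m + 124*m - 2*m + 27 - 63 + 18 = c^2 - 7*c - 6*m^3 + m^2*(50 - 5*c) + m*(c^2 - 12*c + 38) - 18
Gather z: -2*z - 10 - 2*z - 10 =-4*z - 20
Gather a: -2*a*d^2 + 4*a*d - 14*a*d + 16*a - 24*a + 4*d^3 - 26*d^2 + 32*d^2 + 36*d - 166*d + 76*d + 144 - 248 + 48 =a*(-2*d^2 - 10*d - 8) + 4*d^3 + 6*d^2 - 54*d - 56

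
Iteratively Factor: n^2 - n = (n)*(n - 1)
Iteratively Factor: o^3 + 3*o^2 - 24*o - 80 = (o - 5)*(o^2 + 8*o + 16) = (o - 5)*(o + 4)*(o + 4)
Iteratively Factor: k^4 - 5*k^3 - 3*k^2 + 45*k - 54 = (k - 3)*(k^3 - 2*k^2 - 9*k + 18) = (k - 3)^2*(k^2 + k - 6) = (k - 3)^2*(k + 3)*(k - 2)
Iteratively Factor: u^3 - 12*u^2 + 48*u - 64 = (u - 4)*(u^2 - 8*u + 16) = (u - 4)^2*(u - 4)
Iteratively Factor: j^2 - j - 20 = (j + 4)*(j - 5)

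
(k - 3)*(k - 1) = k^2 - 4*k + 3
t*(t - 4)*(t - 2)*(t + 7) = t^4 + t^3 - 34*t^2 + 56*t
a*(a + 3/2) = a^2 + 3*a/2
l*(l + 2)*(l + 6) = l^3 + 8*l^2 + 12*l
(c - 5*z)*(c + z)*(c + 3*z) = c^3 - c^2*z - 17*c*z^2 - 15*z^3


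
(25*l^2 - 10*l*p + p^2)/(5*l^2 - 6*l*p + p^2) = (-5*l + p)/(-l + p)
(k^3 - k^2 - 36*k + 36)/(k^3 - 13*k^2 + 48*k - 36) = (k + 6)/(k - 6)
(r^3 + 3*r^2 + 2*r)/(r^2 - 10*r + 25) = r*(r^2 + 3*r + 2)/(r^2 - 10*r + 25)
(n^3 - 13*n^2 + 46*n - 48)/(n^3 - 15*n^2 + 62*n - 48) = (n^2 - 5*n + 6)/(n^2 - 7*n + 6)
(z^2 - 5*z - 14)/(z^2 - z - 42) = (z + 2)/(z + 6)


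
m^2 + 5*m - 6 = (m - 1)*(m + 6)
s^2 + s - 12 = (s - 3)*(s + 4)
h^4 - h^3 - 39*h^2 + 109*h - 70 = (h - 5)*(h - 2)*(h - 1)*(h + 7)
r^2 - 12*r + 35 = (r - 7)*(r - 5)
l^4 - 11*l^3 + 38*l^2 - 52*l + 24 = (l - 6)*(l - 2)^2*(l - 1)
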